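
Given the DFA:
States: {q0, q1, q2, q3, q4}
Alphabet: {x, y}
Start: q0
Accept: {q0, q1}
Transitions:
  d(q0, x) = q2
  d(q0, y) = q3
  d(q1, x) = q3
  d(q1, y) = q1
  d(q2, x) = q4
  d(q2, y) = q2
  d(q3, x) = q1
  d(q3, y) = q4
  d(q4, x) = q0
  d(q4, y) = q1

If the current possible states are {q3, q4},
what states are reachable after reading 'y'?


Apply transition on 'y' from each current state:
  d(q3, y) = q4
  d(q4, y) = q1

{q1, q4}


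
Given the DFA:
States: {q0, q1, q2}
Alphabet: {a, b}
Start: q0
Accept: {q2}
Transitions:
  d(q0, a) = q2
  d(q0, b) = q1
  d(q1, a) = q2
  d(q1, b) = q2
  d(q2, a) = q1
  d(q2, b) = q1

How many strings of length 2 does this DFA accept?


Enumerating all length-2 strings:
  "aa" -> q1 [reject]
  "ab" -> q1 [reject]
  "ba" -> q2 [accept]
  "bb" -> q2 [accept]

2 out of 4


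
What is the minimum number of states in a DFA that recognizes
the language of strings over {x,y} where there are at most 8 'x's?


States: count = 0, 1, ..., 8 (all accepting; 9 states), plus a dead state for count > 8.
Total: 9 + 1 = 10.

10


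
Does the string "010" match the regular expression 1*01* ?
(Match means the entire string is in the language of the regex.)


|string| = 3; first = '0'; last = '0'

No, "010" does not match 1*01*


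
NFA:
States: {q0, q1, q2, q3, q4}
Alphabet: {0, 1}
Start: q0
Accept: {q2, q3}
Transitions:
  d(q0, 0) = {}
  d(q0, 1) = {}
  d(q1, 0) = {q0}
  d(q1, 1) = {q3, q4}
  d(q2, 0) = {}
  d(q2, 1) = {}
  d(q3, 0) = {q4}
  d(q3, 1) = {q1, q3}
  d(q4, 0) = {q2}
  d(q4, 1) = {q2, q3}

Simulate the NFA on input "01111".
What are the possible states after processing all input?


Start: {q0}
  --0--> {}
  --1--> {}
  --1--> {}
  --1--> {}
  --1--> {}

{} (empty set, no valid transitions)


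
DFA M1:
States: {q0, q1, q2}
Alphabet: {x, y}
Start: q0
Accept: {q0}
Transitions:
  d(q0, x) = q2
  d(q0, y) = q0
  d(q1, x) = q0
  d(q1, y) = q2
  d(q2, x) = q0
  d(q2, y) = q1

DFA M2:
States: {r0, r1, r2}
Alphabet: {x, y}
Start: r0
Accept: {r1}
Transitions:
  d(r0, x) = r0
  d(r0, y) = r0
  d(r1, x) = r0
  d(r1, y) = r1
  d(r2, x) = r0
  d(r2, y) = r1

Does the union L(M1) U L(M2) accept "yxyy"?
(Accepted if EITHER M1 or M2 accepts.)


M1: final=q2 accepted=False
M2: final=r0 accepted=False

No, union rejects (neither accepts)


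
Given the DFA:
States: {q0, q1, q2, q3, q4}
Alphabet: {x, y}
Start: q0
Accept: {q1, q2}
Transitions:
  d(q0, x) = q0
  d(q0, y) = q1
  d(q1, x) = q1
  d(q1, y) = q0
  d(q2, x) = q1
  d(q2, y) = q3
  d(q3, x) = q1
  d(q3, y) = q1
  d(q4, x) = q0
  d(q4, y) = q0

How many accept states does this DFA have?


Accept states listed: {q1, q2}
Counting: q1(1) q2(2)

2


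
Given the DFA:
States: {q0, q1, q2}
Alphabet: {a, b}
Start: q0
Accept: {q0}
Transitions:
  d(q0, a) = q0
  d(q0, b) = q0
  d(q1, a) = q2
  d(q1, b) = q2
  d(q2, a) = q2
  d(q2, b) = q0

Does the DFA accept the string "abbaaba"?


Trace: q0 -> q0 -> q0 -> q0 -> q0 -> q0 -> q0 -> q0
Final state: q0
Accept states: {q0}

Yes, accepted (final state q0 is an accept state)


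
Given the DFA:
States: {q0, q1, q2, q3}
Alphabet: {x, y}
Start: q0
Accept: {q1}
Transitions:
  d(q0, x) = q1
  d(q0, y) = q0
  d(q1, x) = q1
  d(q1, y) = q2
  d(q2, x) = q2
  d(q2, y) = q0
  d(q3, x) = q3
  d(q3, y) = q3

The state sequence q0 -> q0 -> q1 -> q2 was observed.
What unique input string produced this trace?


Trace back each transition to find the symbol:
  q0 --[y]--> q0
  q0 --[x]--> q1
  q1 --[y]--> q2

"yxy"


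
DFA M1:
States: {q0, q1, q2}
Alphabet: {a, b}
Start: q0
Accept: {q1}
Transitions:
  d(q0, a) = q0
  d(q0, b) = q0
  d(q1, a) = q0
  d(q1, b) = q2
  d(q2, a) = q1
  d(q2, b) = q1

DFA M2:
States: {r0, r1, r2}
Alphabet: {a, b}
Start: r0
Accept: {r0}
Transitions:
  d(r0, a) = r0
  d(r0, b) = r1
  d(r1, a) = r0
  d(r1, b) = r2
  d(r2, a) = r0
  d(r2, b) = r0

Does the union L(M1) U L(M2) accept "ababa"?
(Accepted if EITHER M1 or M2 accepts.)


M1: final=q0 accepted=False
M2: final=r0 accepted=True

Yes, union accepts


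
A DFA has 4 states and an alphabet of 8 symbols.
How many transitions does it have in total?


Each state has exactly one transition per symbol.
4 * 8 = 32

32


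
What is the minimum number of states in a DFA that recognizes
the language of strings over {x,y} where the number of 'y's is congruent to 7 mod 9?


States track (count of 'y') mod 9.
Need 9 states: one per remainder 0..8; accept = remainder 7.

9


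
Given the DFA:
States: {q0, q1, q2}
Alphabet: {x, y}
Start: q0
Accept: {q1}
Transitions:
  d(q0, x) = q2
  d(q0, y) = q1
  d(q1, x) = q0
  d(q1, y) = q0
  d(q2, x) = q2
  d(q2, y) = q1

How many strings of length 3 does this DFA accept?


Enumerating all length-3 strings:
  "xxx" -> q2 [reject]
  "xxy" -> q1 [accept]
  "xyx" -> q0 [reject]
  "xyy" -> q0 [reject]
  "yxx" -> q2 [reject]
  "yxy" -> q1 [accept]
  "yyx" -> q2 [reject]
  "yyy" -> q1 [accept]

3 out of 8


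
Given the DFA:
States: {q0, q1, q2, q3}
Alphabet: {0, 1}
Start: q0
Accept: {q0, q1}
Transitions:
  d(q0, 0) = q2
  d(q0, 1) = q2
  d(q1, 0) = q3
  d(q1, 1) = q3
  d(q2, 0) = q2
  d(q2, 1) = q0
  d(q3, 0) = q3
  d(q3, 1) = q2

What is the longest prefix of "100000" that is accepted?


Run the DFA, marking each prefix where the state is accepting:
  "" -> q0 [accept]
  "1" -> q2 [reject]
  "10" -> q2 [reject]
  "100" -> q2 [reject]
  "1000" -> q2 [reject]
  "10000" -> q2 [reject]
  "100000" -> q2 [reject]

""


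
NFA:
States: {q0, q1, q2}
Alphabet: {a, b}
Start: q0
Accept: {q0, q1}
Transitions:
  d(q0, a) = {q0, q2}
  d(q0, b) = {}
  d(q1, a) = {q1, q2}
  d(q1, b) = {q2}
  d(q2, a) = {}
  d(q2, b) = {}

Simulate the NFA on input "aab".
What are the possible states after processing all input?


Start: {q0}
  --a--> {q0, q2}
  --a--> {q0, q2}
  --b--> {}

{} (empty set, no valid transitions)


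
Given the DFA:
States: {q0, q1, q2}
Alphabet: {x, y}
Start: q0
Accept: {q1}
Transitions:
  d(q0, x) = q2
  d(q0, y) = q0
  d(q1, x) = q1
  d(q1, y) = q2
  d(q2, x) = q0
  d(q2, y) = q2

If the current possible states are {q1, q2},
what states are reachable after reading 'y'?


Apply transition on 'y' from each current state:
  d(q1, y) = q2
  d(q2, y) = q2

{q2}


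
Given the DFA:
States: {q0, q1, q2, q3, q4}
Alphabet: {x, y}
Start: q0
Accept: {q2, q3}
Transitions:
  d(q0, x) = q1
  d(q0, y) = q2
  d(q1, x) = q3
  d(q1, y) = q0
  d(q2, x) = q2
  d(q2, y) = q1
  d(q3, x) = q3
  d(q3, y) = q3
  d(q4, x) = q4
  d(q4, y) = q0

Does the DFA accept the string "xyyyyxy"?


Trace: q0 -> q1 -> q0 -> q2 -> q1 -> q0 -> q1 -> q0
Final state: q0
Accept states: {q2, q3}

No, rejected (final state q0 is not an accept state)


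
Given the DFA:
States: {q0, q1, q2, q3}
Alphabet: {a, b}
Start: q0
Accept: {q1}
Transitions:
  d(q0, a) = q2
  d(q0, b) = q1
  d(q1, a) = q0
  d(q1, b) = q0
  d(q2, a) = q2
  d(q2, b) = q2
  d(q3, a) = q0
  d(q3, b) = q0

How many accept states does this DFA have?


Accept states listed: {q1}
Counting: q1(1)

1


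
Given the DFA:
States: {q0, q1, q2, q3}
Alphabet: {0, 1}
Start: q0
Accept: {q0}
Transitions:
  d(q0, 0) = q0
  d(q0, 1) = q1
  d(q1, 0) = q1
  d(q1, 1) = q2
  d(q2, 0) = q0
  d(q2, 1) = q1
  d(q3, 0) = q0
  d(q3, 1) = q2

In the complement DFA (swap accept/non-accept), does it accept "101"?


Trace: q0 -> q1 -> q1 -> q2
Final: q2
Original accept: {q0}
Complement: q2 is not in original accept

Yes, complement accepts (original rejects)


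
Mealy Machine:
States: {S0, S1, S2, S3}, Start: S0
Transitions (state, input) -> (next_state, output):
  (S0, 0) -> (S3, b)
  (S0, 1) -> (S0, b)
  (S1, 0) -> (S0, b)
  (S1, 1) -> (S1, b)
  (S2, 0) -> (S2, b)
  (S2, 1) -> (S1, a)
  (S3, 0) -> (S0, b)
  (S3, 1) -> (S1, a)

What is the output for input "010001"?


Step-by-step:
  (S0, 0) -> (S3, b)
  (S3, 1) -> (S1, a)
  (S1, 0) -> (S0, b)
  (S0, 0) -> (S3, b)
  (S3, 0) -> (S0, b)
  (S0, 1) -> (S0, b)

"babbbb"


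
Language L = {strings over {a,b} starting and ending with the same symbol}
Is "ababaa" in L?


first = 'a', last = 'a'

Yes, "ababaa" is in L


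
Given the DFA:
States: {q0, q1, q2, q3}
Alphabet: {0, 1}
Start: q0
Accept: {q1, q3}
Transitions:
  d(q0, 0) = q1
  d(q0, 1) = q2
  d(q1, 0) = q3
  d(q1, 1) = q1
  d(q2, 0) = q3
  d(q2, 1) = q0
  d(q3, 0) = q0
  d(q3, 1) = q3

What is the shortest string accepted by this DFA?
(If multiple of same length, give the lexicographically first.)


BFS by string length (lex-first path to each state shown):
  len 0: q0<-""
  len 1: q1<-"0", q2<-"1"
Found accept state at length 1.

"0"


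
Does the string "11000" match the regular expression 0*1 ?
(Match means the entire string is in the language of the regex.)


|string| = 5; first = '1'; last = '0'

No, "11000" does not match 0*1


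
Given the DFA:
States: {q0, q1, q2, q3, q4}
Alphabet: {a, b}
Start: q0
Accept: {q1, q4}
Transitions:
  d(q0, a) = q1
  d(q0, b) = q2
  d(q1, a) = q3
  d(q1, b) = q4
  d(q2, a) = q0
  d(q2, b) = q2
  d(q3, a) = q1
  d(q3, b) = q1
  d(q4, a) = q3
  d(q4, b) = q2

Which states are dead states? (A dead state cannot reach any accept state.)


Forward reachability from each state:
  q0 -> reaches accept state q1 (live)
  q1 -> reaches accept state q1 (live)
  q2 -> reaches accept state q1 (live)
  q3 -> reaches accept state q1 (live)
  q4 -> reaches accept state q1 (live)

None (all states can reach an accept state)


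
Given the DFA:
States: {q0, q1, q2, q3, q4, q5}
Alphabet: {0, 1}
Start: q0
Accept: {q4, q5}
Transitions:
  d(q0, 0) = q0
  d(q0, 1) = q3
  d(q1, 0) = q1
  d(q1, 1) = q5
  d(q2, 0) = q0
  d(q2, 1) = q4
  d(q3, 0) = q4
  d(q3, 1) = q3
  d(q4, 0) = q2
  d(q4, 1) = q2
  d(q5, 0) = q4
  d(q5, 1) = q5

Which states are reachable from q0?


BFS from q0:
  layer 0: {q0}
  layer 1: {q3}
  layer 2: {q4}
  layer 3: {q2}

{q0, q2, q3, q4}


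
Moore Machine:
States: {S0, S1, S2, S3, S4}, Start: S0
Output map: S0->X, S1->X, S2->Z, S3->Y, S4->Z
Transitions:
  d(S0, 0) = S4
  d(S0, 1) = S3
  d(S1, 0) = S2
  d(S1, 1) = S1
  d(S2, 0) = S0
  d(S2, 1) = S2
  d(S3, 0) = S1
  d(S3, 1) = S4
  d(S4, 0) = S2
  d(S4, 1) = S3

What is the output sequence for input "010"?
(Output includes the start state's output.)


Start: S0 (output X)
  --0--> S4 (output Z)
  --1--> S3 (output Y)
  --0--> S1 (output X)

"XZYX"


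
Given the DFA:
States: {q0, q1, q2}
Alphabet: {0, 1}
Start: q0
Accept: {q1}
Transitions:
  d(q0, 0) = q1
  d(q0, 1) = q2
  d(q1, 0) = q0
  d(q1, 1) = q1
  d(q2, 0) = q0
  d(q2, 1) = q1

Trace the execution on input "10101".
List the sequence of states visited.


Input: 10101
d(q0, 1) = q2
d(q2, 0) = q0
d(q0, 1) = q2
d(q2, 0) = q0
d(q0, 1) = q2


q0 -> q2 -> q0 -> q2 -> q0 -> q2


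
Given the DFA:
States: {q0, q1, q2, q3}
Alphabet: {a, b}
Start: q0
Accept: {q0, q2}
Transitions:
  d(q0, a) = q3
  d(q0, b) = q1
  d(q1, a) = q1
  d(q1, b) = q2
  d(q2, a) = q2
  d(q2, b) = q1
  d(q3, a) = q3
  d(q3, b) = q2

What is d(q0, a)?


Looking up transition d(q0, a)

q3


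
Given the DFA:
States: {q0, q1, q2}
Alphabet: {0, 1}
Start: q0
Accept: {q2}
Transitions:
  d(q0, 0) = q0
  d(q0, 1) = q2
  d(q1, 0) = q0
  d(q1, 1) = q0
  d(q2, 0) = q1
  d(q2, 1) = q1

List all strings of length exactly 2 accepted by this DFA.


All strings of length 2: 4 total
Accepted: 1

"01"


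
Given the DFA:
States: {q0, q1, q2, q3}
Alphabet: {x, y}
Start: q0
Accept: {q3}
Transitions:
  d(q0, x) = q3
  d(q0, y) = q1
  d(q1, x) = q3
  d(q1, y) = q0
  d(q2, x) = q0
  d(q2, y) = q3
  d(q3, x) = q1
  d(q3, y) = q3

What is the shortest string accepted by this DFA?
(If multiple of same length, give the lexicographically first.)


BFS by string length (lex-first path to each state shown):
  len 0: q0<-""
  len 1: q1<-"y", q3<-"x"
Found accept state at length 1.

"x"


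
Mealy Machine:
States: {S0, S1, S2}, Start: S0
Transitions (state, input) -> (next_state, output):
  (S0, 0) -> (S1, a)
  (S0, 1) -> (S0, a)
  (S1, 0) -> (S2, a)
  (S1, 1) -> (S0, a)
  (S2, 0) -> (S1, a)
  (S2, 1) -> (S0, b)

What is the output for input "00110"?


Step-by-step:
  (S0, 0) -> (S1, a)
  (S1, 0) -> (S2, a)
  (S2, 1) -> (S0, b)
  (S0, 1) -> (S0, a)
  (S0, 0) -> (S1, a)

"aabaa"


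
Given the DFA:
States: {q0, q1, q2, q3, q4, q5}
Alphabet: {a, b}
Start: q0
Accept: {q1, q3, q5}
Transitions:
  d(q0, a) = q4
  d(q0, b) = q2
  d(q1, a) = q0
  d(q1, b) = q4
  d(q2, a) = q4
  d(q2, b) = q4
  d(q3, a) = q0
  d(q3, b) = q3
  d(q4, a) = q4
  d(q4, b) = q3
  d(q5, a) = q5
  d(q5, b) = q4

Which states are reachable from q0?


BFS from q0:
  layer 0: {q0}
  layer 1: {q2, q4}
  layer 2: {q3}

{q0, q2, q3, q4}


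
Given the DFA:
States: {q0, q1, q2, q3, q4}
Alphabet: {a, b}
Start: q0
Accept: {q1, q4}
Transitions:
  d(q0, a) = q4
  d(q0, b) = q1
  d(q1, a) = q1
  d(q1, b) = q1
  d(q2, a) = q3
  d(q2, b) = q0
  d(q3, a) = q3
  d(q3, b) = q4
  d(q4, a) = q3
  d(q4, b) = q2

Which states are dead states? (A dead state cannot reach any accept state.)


Forward reachability from each state:
  q0 -> reaches accept state q1 (live)
  q1 -> reaches accept state q1 (live)
  q2 -> reaches accept state q1 (live)
  q3 -> reaches accept state q1 (live)
  q4 -> reaches accept state q1 (live)

None (all states can reach an accept state)


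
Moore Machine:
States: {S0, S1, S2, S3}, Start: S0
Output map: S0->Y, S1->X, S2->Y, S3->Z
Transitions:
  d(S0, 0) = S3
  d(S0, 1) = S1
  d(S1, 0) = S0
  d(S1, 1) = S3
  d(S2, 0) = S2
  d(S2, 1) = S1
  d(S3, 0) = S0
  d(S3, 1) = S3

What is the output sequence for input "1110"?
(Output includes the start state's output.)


Start: S0 (output Y)
  --1--> S1 (output X)
  --1--> S3 (output Z)
  --1--> S3 (output Z)
  --0--> S0 (output Y)

"YXZZY"


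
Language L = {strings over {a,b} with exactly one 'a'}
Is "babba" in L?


count('a') = 2

No, "babba" is not in L


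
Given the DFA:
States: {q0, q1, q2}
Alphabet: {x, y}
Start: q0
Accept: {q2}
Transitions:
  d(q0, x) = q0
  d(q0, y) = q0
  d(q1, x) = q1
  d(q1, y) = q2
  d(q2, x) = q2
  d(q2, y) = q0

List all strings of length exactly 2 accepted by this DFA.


All strings of length 2: 4 total
Accepted: 0

None


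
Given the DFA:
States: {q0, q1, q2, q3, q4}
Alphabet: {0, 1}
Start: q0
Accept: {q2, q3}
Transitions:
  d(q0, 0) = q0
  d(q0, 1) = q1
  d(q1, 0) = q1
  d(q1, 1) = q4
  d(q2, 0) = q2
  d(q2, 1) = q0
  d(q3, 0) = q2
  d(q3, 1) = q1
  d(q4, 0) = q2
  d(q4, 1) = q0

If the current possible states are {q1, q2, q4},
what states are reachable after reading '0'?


Apply transition on '0' from each current state:
  d(q1, 0) = q1
  d(q2, 0) = q2
  d(q4, 0) = q2

{q1, q2}


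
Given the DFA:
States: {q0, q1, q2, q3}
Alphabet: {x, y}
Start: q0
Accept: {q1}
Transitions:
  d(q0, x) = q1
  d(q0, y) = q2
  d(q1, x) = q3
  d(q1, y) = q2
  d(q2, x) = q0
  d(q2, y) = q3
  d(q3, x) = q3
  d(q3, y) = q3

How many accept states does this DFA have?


Accept states listed: {q1}
Counting: q1(1)

1


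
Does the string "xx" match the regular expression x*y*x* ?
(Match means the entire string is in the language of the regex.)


|string| = 2; first = 'x'; last = 'x'

Yes, "xx" matches x*y*x*


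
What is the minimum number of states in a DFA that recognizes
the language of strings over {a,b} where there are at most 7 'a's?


States: count = 0, 1, ..., 7 (all accepting; 8 states), plus a dead state for count > 7.
Total: 8 + 1 = 9.

9


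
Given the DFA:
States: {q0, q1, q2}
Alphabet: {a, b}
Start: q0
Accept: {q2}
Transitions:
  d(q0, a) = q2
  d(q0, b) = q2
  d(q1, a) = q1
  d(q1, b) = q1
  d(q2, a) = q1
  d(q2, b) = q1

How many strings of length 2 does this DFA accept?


Enumerating all length-2 strings:
  "aa" -> q1 [reject]
  "ab" -> q1 [reject]
  "ba" -> q1 [reject]
  "bb" -> q1 [reject]

0 out of 4


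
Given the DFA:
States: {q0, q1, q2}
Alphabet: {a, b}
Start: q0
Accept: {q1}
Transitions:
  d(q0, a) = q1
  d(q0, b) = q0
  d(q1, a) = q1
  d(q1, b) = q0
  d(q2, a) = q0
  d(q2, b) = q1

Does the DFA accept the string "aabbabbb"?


Trace: q0 -> q1 -> q1 -> q0 -> q0 -> q1 -> q0 -> q0 -> q0
Final state: q0
Accept states: {q1}

No, rejected (final state q0 is not an accept state)


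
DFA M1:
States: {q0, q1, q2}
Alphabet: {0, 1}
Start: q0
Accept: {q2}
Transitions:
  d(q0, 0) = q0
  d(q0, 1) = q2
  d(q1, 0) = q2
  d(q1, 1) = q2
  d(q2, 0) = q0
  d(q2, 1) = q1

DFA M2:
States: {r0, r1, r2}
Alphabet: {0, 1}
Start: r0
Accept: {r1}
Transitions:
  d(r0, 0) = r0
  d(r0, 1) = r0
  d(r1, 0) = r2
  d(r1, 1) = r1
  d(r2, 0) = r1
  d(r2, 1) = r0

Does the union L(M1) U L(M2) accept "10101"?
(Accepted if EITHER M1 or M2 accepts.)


M1: final=q2 accepted=True
M2: final=r0 accepted=False

Yes, union accepts


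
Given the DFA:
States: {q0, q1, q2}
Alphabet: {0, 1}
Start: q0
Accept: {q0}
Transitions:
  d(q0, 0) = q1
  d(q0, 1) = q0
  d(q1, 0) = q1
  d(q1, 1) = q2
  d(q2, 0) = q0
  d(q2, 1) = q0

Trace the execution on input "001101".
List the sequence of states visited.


Input: 001101
d(q0, 0) = q1
d(q1, 0) = q1
d(q1, 1) = q2
d(q2, 1) = q0
d(q0, 0) = q1
d(q1, 1) = q2


q0 -> q1 -> q1 -> q2 -> q0 -> q1 -> q2


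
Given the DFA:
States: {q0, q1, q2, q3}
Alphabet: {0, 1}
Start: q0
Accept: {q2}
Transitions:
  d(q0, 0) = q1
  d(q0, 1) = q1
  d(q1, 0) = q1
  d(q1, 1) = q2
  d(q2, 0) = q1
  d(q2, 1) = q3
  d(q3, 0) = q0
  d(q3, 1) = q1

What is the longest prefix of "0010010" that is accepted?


Run the DFA, marking each prefix where the state is accepting:
  "" -> q0 [reject]
  "0" -> q1 [reject]
  "00" -> q1 [reject]
  "001" -> q2 [accept]
  "0010" -> q1 [reject]
  "00100" -> q1 [reject]
  "001001" -> q2 [accept]
  "0010010" -> q1 [reject]

"001001"


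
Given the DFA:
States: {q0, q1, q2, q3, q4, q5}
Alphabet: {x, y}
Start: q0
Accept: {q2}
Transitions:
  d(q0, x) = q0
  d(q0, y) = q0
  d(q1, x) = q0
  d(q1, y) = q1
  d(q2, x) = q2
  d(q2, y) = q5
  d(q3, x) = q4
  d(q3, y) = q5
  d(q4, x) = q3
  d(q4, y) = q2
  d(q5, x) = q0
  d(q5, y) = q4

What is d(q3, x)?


Looking up transition d(q3, x)

q4


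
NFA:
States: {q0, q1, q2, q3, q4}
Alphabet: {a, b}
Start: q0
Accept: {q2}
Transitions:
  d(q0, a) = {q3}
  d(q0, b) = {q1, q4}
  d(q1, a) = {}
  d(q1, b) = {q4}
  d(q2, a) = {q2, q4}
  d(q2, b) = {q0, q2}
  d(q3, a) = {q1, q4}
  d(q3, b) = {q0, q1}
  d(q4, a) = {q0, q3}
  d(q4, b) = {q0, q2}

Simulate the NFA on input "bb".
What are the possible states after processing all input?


Start: {q0}
  --b--> {q1, q4}
  --b--> {q0, q2, q4}

{q0, q2, q4}


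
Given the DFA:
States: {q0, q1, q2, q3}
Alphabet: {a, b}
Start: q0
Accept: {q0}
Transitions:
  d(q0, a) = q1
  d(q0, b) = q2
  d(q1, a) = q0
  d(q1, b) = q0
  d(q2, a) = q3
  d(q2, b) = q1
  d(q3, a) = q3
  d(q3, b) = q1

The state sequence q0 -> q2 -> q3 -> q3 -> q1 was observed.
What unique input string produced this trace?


Trace back each transition to find the symbol:
  q0 --[b]--> q2
  q2 --[a]--> q3
  q3 --[a]--> q3
  q3 --[b]--> q1

"baab"


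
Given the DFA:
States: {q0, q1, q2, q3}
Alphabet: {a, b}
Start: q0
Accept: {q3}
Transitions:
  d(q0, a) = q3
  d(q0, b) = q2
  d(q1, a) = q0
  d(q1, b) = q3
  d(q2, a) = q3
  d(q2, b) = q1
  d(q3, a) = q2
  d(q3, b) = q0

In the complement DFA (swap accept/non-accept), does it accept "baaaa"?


Trace: q0 -> q2 -> q3 -> q2 -> q3 -> q2
Final: q2
Original accept: {q3}
Complement: q2 is not in original accept

Yes, complement accepts (original rejects)


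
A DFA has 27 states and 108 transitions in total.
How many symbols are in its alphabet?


Each state has exactly one transition per symbol.
|alphabet| = transitions / states = 108 / 27 = 4

4


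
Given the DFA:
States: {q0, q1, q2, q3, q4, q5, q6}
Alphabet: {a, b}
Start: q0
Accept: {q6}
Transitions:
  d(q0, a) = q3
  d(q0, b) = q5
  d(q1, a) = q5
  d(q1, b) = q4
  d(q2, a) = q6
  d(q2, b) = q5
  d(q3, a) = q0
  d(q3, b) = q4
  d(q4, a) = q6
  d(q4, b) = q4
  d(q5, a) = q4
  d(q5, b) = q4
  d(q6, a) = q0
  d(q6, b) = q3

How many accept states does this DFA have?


Accept states listed: {q6}
Counting: q6(1)

1


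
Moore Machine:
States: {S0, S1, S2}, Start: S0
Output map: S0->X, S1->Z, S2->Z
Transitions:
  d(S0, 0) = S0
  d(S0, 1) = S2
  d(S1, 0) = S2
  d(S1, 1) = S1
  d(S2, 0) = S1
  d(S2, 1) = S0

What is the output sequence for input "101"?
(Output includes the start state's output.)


Start: S0 (output X)
  --1--> S2 (output Z)
  --0--> S1 (output Z)
  --1--> S1 (output Z)

"XZZZ"


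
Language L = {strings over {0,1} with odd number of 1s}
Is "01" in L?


count('1') = 1; 1 mod 2 = 1

Yes, "01" is in L


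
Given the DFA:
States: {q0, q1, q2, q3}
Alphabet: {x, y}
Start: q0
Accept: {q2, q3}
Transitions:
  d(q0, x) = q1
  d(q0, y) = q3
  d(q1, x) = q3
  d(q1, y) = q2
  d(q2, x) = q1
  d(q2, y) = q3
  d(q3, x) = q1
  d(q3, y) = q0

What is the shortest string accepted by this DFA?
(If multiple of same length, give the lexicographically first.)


BFS by string length (lex-first path to each state shown):
  len 0: q0<-""
  len 1: q1<-"x", q3<-"y"
Found accept state at length 1.

"y"


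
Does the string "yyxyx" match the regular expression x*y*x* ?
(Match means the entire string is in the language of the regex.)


|string| = 5; first = 'y'; last = 'x'

No, "yyxyx" does not match x*y*x*


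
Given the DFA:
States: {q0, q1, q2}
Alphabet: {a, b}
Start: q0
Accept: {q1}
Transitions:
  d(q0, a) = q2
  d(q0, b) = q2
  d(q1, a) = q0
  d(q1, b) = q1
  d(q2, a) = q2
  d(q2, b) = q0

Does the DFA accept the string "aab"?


Trace: q0 -> q2 -> q2 -> q0
Final state: q0
Accept states: {q1}

No, rejected (final state q0 is not an accept state)


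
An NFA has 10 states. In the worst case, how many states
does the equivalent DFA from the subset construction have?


Subset construction: one DFA state per subset of NFA states.
2^10 = 1024

1024


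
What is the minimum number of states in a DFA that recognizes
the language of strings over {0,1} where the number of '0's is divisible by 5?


States track (count of '0') mod 5.
Need 5 states: one per remainder 0..4; accept = remainder 0.

5


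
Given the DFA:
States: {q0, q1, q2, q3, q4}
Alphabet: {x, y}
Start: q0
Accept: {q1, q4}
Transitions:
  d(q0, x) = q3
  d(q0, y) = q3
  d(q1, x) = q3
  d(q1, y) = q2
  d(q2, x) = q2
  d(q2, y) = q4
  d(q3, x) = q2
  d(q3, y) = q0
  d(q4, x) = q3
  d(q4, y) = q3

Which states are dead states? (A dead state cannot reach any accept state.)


Forward reachability from each state:
  q0 -> reaches accept state q4 (live)
  q1 -> reaches accept state q1 (live)
  q2 -> reaches accept state q4 (live)
  q3 -> reaches accept state q4 (live)
  q4 -> reaches accept state q4 (live)

None (all states can reach an accept state)


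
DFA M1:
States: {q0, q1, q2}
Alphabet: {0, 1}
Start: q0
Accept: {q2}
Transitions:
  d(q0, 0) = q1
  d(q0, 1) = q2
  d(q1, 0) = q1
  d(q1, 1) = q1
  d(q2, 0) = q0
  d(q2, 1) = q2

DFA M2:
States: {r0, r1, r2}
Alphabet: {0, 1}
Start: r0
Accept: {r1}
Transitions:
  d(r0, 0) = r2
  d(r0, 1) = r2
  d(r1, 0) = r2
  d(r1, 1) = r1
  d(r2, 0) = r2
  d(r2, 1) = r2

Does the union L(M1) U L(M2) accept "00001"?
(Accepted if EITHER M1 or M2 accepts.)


M1: final=q1 accepted=False
M2: final=r2 accepted=False

No, union rejects (neither accepts)


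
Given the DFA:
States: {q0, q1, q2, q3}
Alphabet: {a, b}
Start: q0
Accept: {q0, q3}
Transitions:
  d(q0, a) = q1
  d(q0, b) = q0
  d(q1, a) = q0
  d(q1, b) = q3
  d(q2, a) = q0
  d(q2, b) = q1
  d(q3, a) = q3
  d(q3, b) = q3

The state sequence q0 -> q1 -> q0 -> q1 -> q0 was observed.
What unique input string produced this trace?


Trace back each transition to find the symbol:
  q0 --[a]--> q1
  q1 --[a]--> q0
  q0 --[a]--> q1
  q1 --[a]--> q0

"aaaa"


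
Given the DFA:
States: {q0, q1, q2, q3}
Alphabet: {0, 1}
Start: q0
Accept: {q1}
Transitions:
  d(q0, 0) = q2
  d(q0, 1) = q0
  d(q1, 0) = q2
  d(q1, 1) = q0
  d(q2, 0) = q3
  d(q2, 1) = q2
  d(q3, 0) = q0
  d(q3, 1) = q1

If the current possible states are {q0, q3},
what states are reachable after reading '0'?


Apply transition on '0' from each current state:
  d(q0, 0) = q2
  d(q3, 0) = q0

{q0, q2}


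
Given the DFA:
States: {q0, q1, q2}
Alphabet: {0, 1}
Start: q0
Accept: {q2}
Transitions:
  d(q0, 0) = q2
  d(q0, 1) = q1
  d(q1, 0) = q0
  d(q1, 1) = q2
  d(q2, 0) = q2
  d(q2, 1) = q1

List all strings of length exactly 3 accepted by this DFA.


All strings of length 3: 8 total
Accepted: 4

"000", "011", "100", "110"


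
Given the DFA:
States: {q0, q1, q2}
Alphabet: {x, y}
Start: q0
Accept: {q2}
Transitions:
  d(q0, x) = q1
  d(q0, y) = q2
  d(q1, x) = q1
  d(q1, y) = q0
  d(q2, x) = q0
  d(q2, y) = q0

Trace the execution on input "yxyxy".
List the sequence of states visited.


Input: yxyxy
d(q0, y) = q2
d(q2, x) = q0
d(q0, y) = q2
d(q2, x) = q0
d(q0, y) = q2


q0 -> q2 -> q0 -> q2 -> q0 -> q2


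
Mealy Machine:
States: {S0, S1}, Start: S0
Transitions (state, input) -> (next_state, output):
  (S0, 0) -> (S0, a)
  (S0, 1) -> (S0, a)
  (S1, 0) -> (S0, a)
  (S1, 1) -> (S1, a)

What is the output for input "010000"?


Step-by-step:
  (S0, 0) -> (S0, a)
  (S0, 1) -> (S0, a)
  (S0, 0) -> (S0, a)
  (S0, 0) -> (S0, a)
  (S0, 0) -> (S0, a)
  (S0, 0) -> (S0, a)

"aaaaaa"


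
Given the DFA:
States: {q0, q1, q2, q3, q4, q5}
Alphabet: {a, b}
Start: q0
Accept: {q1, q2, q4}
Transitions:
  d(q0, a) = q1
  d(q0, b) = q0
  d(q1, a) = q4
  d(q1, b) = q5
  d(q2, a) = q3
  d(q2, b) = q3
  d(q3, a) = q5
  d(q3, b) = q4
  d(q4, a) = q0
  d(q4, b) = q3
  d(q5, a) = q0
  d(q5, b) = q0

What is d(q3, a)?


Looking up transition d(q3, a)

q5


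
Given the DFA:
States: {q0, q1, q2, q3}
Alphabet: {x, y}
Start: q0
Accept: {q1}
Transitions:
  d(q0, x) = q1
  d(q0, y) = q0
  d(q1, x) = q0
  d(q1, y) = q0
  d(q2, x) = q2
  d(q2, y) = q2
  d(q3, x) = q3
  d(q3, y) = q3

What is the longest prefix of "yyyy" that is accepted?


Run the DFA, marking each prefix where the state is accepting:
  "" -> q0 [reject]
  "y" -> q0 [reject]
  "yy" -> q0 [reject]
  "yyy" -> q0 [reject]
  "yyyy" -> q0 [reject]

No prefix is accepted


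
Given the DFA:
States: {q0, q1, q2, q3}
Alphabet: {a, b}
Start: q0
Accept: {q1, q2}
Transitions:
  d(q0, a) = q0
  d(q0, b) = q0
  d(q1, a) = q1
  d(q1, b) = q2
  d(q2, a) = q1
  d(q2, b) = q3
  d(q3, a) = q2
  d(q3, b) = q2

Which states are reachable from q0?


BFS from q0:
  layer 0: {q0}

{q0}


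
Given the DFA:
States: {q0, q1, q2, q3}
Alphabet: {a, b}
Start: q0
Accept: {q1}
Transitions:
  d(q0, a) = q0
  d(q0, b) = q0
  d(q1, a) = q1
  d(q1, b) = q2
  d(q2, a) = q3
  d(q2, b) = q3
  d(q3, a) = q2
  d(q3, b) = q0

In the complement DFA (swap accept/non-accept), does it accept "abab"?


Trace: q0 -> q0 -> q0 -> q0 -> q0
Final: q0
Original accept: {q1}
Complement: q0 is not in original accept

Yes, complement accepts (original rejects)


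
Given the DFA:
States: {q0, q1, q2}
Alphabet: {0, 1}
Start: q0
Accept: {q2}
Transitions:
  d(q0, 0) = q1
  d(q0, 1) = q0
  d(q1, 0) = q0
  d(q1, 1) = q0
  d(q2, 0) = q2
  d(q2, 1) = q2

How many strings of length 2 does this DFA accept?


Enumerating all length-2 strings:
  "00" -> q0 [reject]
  "01" -> q0 [reject]
  "10" -> q1 [reject]
  "11" -> q0 [reject]

0 out of 4


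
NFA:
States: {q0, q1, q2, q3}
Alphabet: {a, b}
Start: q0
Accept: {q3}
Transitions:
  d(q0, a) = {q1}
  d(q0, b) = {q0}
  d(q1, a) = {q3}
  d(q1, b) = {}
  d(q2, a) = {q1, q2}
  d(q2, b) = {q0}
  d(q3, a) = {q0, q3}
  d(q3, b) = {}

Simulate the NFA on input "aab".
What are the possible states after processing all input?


Start: {q0}
  --a--> {q1}
  --a--> {q3}
  --b--> {}

{} (empty set, no valid transitions)


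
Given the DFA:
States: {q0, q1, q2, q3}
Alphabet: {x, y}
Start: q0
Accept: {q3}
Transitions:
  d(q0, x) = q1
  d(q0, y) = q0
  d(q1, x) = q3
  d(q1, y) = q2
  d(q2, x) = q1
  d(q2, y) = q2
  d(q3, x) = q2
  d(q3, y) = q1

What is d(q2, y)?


Looking up transition d(q2, y)

q2


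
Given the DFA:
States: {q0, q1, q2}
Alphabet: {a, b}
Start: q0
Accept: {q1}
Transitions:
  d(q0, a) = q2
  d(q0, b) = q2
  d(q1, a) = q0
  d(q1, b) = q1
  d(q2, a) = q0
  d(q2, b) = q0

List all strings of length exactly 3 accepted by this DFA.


All strings of length 3: 8 total
Accepted: 0

None


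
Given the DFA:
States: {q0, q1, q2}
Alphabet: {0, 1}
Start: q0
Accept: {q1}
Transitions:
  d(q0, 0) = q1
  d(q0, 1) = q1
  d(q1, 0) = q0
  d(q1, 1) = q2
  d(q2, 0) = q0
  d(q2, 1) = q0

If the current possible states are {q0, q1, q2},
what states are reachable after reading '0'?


Apply transition on '0' from each current state:
  d(q0, 0) = q1
  d(q1, 0) = q0
  d(q2, 0) = q0

{q0, q1}


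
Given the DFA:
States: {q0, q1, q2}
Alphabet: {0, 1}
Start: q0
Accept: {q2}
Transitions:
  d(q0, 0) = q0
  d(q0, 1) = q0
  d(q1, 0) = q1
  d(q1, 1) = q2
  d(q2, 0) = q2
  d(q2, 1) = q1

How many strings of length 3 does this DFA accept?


Enumerating all length-3 strings:
  "000" -> q0 [reject]
  "001" -> q0 [reject]
  "010" -> q0 [reject]
  "011" -> q0 [reject]
  "100" -> q0 [reject]
  "101" -> q0 [reject]
  "110" -> q0 [reject]
  "111" -> q0 [reject]

0 out of 8


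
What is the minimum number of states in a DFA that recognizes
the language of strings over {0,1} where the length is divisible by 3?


States track (length) mod 3.
Need 3 states: one per remainder 0..2; accept = remainder 0.

3


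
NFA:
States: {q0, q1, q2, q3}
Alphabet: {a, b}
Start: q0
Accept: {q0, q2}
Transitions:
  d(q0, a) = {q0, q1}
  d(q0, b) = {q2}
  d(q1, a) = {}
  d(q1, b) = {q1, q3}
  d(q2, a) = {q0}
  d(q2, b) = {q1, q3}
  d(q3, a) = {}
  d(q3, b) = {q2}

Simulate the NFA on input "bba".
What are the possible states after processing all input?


Start: {q0}
  --b--> {q2}
  --b--> {q1, q3}
  --a--> {}

{} (empty set, no valid transitions)


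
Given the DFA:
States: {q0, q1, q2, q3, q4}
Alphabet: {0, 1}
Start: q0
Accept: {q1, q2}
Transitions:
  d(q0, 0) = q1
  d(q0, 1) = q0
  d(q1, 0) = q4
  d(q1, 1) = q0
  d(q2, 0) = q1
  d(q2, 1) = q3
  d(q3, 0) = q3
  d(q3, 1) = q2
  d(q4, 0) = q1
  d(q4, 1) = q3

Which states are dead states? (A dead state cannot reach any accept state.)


Forward reachability from each state:
  q0 -> reaches accept state q1 (live)
  q1 -> reaches accept state q1 (live)
  q2 -> reaches accept state q1 (live)
  q3 -> reaches accept state q1 (live)
  q4 -> reaches accept state q1 (live)

None (all states can reach an accept state)


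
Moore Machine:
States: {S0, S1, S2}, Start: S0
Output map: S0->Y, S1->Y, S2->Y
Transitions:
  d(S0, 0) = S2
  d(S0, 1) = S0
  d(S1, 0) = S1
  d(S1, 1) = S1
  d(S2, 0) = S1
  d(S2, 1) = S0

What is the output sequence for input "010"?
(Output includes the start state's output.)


Start: S0 (output Y)
  --0--> S2 (output Y)
  --1--> S0 (output Y)
  --0--> S2 (output Y)

"YYYY"


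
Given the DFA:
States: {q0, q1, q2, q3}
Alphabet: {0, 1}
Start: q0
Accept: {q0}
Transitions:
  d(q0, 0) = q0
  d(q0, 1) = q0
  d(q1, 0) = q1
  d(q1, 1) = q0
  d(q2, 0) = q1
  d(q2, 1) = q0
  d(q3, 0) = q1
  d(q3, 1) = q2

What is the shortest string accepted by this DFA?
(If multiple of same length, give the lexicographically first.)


BFS by string length (lex-first path to each state shown):
  len 0: q0<-""
Found accept state at length 0.

"" (empty string)


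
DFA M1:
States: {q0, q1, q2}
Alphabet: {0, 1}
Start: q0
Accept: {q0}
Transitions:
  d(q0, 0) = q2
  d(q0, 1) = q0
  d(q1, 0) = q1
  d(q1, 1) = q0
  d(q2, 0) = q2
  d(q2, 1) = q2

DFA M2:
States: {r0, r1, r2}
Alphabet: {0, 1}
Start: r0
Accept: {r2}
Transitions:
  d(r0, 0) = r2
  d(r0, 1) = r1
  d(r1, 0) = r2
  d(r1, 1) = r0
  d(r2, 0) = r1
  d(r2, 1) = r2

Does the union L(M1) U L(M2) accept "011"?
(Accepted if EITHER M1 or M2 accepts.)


M1: final=q2 accepted=False
M2: final=r2 accepted=True

Yes, union accepts


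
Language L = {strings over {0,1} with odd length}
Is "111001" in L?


length = 6; 6 mod 2 = 0

No, "111001" is not in L


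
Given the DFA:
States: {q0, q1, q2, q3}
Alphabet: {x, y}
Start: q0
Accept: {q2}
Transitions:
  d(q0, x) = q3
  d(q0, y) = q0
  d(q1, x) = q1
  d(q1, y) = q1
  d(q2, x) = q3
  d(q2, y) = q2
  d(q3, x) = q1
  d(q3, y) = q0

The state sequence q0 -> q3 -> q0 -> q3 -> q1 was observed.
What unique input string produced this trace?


Trace back each transition to find the symbol:
  q0 --[x]--> q3
  q3 --[y]--> q0
  q0 --[x]--> q3
  q3 --[x]--> q1

"xyxx"


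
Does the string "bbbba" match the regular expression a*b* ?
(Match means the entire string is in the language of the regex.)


|string| = 5; first = 'b'; last = 'a'

No, "bbbba" does not match a*b*


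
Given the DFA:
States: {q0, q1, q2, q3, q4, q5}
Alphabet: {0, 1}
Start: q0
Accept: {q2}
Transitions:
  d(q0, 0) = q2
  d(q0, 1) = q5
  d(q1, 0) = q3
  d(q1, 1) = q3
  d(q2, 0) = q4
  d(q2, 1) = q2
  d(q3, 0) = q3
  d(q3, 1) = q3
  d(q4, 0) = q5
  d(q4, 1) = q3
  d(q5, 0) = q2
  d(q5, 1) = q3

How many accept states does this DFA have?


Accept states listed: {q2}
Counting: q2(1)

1


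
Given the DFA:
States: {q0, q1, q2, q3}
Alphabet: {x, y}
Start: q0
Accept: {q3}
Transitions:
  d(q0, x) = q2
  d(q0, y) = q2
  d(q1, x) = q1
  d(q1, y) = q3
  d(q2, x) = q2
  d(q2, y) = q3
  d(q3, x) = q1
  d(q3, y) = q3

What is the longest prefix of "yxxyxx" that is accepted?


Run the DFA, marking each prefix where the state is accepting:
  "" -> q0 [reject]
  "y" -> q2 [reject]
  "yx" -> q2 [reject]
  "yxx" -> q2 [reject]
  "yxxy" -> q3 [accept]
  "yxxyx" -> q1 [reject]
  "yxxyxx" -> q1 [reject]

"yxxy"


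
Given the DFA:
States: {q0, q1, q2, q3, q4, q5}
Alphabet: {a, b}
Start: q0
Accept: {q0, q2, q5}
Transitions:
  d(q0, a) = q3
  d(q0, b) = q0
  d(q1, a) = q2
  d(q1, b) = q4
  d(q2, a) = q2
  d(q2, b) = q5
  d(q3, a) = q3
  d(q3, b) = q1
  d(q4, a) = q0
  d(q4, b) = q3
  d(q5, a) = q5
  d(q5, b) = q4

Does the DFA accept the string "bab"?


Trace: q0 -> q0 -> q3 -> q1
Final state: q1
Accept states: {q0, q2, q5}

No, rejected (final state q1 is not an accept state)


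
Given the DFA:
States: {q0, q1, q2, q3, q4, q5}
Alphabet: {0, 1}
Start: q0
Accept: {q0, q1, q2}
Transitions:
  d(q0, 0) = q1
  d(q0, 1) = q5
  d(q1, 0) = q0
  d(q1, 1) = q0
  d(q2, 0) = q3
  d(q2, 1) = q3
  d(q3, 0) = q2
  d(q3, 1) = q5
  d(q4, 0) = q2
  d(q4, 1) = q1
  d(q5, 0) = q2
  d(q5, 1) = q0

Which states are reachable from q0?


BFS from q0:
  layer 0: {q0}
  layer 1: {q1, q5}
  layer 2: {q2}
  layer 3: {q3}

{q0, q1, q2, q3, q5}


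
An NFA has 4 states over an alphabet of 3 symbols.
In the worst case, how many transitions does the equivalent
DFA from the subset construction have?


Subset construction: one DFA state per subset of NFA states = 2^4 = 16 states.
Each DFA state has 3 outgoing transitions: 16 * 3 = 48

48


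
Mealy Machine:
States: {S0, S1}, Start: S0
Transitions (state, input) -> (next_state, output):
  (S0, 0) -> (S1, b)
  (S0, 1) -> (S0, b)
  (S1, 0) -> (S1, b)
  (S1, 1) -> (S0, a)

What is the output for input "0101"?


Step-by-step:
  (S0, 0) -> (S1, b)
  (S1, 1) -> (S0, a)
  (S0, 0) -> (S1, b)
  (S1, 1) -> (S0, a)

"baba"


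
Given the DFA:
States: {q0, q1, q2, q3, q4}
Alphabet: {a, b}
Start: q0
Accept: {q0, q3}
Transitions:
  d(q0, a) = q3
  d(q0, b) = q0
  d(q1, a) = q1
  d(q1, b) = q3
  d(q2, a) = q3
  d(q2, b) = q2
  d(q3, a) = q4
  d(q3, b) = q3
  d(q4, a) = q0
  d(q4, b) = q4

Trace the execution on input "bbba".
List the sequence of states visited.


Input: bbba
d(q0, b) = q0
d(q0, b) = q0
d(q0, b) = q0
d(q0, a) = q3


q0 -> q0 -> q0 -> q0 -> q3


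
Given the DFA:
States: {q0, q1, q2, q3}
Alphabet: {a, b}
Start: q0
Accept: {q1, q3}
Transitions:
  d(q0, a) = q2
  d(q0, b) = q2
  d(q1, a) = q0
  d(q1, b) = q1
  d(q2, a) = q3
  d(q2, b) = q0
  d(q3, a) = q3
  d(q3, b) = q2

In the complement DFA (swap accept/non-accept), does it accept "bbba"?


Trace: q0 -> q2 -> q0 -> q2 -> q3
Final: q3
Original accept: {q1, q3}
Complement: q3 is in original accept

No, complement rejects (original accepts)


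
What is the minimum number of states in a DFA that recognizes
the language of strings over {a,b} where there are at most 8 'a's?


States: count = 0, 1, ..., 8 (all accepting; 9 states), plus a dead state for count > 8.
Total: 9 + 1 = 10.

10


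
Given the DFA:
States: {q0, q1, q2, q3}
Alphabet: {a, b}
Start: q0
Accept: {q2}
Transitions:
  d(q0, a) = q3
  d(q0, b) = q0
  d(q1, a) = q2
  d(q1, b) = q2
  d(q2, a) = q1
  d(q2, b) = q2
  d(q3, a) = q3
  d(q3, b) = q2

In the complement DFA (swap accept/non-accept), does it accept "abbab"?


Trace: q0 -> q3 -> q2 -> q2 -> q1 -> q2
Final: q2
Original accept: {q2}
Complement: q2 is in original accept

No, complement rejects (original accepts)


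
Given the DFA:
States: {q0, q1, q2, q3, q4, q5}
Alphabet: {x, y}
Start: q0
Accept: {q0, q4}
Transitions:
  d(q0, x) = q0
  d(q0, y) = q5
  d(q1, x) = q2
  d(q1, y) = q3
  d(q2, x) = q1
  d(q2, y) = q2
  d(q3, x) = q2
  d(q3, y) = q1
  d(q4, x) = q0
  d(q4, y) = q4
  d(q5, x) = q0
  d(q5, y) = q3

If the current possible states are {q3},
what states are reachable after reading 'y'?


Apply transition on 'y' from each current state:
  d(q3, y) = q1

{q1}


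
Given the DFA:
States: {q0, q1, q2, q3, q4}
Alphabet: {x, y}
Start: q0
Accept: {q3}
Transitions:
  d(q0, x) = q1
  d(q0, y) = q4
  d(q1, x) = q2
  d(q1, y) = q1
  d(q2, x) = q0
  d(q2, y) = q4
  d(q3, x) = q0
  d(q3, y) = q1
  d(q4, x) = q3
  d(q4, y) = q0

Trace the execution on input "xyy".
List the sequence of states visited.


Input: xyy
d(q0, x) = q1
d(q1, y) = q1
d(q1, y) = q1


q0 -> q1 -> q1 -> q1


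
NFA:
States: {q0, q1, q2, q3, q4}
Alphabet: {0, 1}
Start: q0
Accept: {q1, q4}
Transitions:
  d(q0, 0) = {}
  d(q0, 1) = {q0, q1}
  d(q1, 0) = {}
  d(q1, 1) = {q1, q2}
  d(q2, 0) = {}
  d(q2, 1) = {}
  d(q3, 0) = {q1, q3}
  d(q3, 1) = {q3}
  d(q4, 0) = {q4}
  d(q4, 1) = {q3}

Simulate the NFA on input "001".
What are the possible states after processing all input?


Start: {q0}
  --0--> {}
  --0--> {}
  --1--> {}

{} (empty set, no valid transitions)


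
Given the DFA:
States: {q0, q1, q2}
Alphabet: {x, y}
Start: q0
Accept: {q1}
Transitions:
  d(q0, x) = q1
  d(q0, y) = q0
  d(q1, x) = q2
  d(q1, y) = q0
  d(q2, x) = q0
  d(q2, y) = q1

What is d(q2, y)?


Looking up transition d(q2, y)

q1


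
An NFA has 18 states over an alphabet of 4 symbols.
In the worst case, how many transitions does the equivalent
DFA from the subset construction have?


Subset construction: one DFA state per subset of NFA states = 2^18 = 262144 states.
Each DFA state has 4 outgoing transitions: 262144 * 4 = 1048576

1048576


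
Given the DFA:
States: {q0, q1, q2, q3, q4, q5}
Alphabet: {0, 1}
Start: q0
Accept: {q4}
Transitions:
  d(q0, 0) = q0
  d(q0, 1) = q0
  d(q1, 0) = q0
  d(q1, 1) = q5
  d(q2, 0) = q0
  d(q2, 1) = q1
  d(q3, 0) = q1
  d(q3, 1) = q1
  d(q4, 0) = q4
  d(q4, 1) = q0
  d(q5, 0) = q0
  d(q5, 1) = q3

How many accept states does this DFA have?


Accept states listed: {q4}
Counting: q4(1)

1


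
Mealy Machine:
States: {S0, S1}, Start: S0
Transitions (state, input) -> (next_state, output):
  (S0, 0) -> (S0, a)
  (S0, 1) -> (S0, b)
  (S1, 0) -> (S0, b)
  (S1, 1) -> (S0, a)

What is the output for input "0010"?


Step-by-step:
  (S0, 0) -> (S0, a)
  (S0, 0) -> (S0, a)
  (S0, 1) -> (S0, b)
  (S0, 0) -> (S0, a)

"aaba"


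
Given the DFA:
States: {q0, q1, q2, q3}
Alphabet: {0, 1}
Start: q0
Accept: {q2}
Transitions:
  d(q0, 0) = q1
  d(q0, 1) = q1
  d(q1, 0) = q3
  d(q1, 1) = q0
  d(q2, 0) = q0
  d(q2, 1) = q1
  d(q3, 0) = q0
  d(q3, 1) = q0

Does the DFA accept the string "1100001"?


Trace: q0 -> q1 -> q0 -> q1 -> q3 -> q0 -> q1 -> q0
Final state: q0
Accept states: {q2}

No, rejected (final state q0 is not an accept state)


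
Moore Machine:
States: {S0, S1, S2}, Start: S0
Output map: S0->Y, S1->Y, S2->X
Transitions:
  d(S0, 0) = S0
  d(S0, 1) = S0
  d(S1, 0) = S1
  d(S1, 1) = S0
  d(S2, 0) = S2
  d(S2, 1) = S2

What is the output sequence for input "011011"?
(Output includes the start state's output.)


Start: S0 (output Y)
  --0--> S0 (output Y)
  --1--> S0 (output Y)
  --1--> S0 (output Y)
  --0--> S0 (output Y)
  --1--> S0 (output Y)
  --1--> S0 (output Y)

"YYYYYYY"
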